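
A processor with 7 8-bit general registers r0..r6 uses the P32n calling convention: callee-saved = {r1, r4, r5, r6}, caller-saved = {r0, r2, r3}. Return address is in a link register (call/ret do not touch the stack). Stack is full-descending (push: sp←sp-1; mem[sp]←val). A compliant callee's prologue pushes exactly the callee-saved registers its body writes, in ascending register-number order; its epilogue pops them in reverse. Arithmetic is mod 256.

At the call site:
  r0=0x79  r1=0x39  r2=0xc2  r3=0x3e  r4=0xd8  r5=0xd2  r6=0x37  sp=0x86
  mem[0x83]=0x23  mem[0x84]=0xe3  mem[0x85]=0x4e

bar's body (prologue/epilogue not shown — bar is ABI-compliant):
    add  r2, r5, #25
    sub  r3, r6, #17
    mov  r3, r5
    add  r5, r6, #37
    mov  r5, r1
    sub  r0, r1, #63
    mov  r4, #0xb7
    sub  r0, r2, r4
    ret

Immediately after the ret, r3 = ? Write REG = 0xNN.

REG = 0xd2

prologue: push r4 → mem[0x85]=0xd8, sp=0x85
prologue: push r5 → mem[0x84]=0xd2, sp=0x84
body[0] add  r2, r5, #25 → r2=0xeb
body[1] sub  r3, r6, #17 → r3=0x26
body[2] mov  r3, r5 → r3=0xd2
body[3] add  r5, r6, #37 → r5=0x5c
body[4] mov  r5, r1 → r5=0x39
body[5] sub  r0, r1, #63 → r0=0xfa
body[6] mov  r4, #0xb7 → r4=0xb7
body[7] sub  r0, r2, r4 → r0=0x34
epilogue: pop r5=0xd2, sp=0x85
epilogue: pop r4=0xd8, sp=0x86
r3 is caller-saved → body value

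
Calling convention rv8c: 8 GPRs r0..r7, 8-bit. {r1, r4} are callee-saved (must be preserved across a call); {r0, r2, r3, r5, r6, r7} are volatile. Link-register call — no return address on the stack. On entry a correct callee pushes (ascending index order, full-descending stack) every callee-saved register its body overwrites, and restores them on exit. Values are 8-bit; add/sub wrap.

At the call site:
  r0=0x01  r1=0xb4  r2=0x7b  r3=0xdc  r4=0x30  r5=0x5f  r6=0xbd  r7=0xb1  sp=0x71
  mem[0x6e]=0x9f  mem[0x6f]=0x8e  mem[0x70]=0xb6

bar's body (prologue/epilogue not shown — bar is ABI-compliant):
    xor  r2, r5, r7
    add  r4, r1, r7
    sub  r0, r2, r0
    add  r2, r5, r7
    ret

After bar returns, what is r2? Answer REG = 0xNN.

REG = 0x10

prologue: push r4 → mem[0x70]=0x30, sp=0x70
body[0] xor  r2, r5, r7 → r2=0xee
body[1] add  r4, r1, r7 → r4=0x65
body[2] sub  r0, r2, r0 → r0=0xed
body[3] add  r2, r5, r7 → r2=0x10
epilogue: pop r4=0x30, sp=0x71
r2 is caller-saved → body value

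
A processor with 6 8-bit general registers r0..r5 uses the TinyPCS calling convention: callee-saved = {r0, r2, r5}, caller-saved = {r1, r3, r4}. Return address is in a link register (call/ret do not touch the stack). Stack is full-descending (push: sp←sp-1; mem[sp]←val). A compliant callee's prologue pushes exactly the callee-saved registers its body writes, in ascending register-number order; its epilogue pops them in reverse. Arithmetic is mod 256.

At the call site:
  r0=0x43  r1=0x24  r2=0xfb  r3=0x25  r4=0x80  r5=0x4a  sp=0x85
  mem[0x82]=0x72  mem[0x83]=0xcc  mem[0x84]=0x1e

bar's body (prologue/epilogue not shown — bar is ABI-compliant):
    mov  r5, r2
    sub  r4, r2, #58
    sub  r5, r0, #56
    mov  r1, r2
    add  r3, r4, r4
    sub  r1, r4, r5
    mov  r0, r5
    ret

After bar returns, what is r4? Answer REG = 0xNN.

prologue: push r0 → mem[0x84]=0x43, sp=0x84
prologue: push r5 → mem[0x83]=0x4a, sp=0x83
body[0] mov  r5, r2 → r5=0xfb
body[1] sub  r4, r2, #58 → r4=0xc1
body[2] sub  r5, r0, #56 → r5=0x0b
body[3] mov  r1, r2 → r1=0xfb
body[4] add  r3, r4, r4 → r3=0x82
body[5] sub  r1, r4, r5 → r1=0xb6
body[6] mov  r0, r5 → r0=0x0b
epilogue: pop r5=0x4a, sp=0x84
epilogue: pop r0=0x43, sp=0x85
r4 is caller-saved → body value

REG = 0xc1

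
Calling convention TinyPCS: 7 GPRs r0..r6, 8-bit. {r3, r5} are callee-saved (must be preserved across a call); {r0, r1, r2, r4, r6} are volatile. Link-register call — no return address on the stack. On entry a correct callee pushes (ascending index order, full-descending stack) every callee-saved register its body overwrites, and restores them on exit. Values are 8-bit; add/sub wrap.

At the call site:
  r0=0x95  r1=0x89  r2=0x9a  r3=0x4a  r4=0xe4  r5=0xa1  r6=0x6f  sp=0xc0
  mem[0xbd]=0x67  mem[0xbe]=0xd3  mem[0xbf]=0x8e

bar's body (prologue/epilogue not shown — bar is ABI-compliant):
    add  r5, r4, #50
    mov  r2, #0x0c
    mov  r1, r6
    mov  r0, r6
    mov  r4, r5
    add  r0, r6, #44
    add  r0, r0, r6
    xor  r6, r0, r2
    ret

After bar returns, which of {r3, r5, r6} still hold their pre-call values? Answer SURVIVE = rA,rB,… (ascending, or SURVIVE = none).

SURVIVE = r3,r5

prologue: push r5 → mem[0xbf]=0xa1, sp=0xbf
body[0] add  r5, r4, #50 → r5=0x16
body[1] mov  r2, #0x0c → r2=0x0c
body[2] mov  r1, r6 → r1=0x6f
body[3] mov  r0, r6 → r0=0x6f
body[4] mov  r4, r5 → r4=0x16
body[5] add  r0, r6, #44 → r0=0x9b
body[6] add  r0, r0, r6 → r0=0x0a
body[7] xor  r6, r0, r2 → r6=0x06
epilogue: pop r5=0xa1, sp=0xc0
r3: callee-saved, written=False
r5: callee-saved, written=True
r6: caller-saved, written=True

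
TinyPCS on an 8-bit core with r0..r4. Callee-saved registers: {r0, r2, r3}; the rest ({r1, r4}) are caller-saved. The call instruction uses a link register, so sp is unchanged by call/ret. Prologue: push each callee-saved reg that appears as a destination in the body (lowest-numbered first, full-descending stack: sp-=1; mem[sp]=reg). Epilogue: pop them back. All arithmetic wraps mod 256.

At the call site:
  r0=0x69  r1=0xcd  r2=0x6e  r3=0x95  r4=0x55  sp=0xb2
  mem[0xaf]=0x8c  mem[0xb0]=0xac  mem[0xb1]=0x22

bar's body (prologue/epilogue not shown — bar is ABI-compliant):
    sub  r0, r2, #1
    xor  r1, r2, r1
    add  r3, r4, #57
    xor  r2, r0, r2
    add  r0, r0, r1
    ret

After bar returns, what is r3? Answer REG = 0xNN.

prologue: push r0 -> mem[0xb1]=0x69, sp=0xb1
prologue: push r2 -> mem[0xb0]=0x6e, sp=0xb0
prologue: push r3 -> mem[0xaf]=0x95, sp=0xaf
body[0] sub  r0, r2, #1 -> r0=0x6d
body[1] xor  r1, r2, r1 -> r1=0xa3
body[2] add  r3, r4, #57 -> r3=0x8e
body[3] xor  r2, r0, r2 -> r2=0x03
body[4] add  r0, r0, r1 -> r0=0x10
epilogue: pop r3=0x95, sp=0xb0
epilogue: pop r2=0x6e, sp=0xb1
epilogue: pop r0=0x69, sp=0xb2
r3 is callee-saved -> restored

REG = 0x95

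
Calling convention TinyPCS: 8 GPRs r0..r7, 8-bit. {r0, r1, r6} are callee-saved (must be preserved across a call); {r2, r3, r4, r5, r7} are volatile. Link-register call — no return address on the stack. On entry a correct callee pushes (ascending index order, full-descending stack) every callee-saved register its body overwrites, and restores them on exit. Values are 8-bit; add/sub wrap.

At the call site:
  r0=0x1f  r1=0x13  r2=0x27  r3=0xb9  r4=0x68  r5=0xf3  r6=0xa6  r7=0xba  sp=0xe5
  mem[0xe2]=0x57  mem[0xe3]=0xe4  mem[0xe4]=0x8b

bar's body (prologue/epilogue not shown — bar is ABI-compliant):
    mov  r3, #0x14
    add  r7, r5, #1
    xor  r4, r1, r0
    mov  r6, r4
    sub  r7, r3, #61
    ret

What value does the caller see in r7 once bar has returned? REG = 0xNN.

REG = 0xd7

prologue: push r6 → mem[0xe4]=0xa6, sp=0xe4
body[0] mov  r3, #0x14 → r3=0x14
body[1] add  r7, r5, #1 → r7=0xf4
body[2] xor  r4, r1, r0 → r4=0x0c
body[3] mov  r6, r4 → r6=0x0c
body[4] sub  r7, r3, #61 → r7=0xd7
epilogue: pop r6=0xa6, sp=0xe5
r7 is caller-saved → body value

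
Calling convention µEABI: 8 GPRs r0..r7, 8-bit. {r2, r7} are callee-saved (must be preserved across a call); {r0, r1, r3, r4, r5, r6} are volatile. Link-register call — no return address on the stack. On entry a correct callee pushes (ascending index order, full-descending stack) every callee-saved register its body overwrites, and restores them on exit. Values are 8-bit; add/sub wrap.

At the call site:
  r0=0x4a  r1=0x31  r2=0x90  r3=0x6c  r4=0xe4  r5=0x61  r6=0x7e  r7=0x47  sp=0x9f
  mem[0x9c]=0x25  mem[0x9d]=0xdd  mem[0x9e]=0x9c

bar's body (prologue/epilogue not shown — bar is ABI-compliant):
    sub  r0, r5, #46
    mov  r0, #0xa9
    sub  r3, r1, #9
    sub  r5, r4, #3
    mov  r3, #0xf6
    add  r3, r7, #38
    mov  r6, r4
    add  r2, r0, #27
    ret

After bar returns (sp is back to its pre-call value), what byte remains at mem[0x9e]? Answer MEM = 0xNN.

prologue: push r2 -> mem[0x9e]=0x90, sp=0x9e
body[0] sub  r0, r5, #46 -> r0=0x33
body[1] mov  r0, #0xa9 -> r0=0xa9
body[2] sub  r3, r1, #9 -> r3=0x28
body[3] sub  r5, r4, #3 -> r5=0xe1
body[4] mov  r3, #0xf6 -> r3=0xf6
body[5] add  r3, r7, #38 -> r3=0x6d
body[6] mov  r6, r4 -> r6=0xe4
body[7] add  r2, r0, #27 -> r2=0xc4
epilogue: pop r2=0x90, sp=0x9f
prologue pushed ['r2'] at ['0x9e']

MEM = 0x90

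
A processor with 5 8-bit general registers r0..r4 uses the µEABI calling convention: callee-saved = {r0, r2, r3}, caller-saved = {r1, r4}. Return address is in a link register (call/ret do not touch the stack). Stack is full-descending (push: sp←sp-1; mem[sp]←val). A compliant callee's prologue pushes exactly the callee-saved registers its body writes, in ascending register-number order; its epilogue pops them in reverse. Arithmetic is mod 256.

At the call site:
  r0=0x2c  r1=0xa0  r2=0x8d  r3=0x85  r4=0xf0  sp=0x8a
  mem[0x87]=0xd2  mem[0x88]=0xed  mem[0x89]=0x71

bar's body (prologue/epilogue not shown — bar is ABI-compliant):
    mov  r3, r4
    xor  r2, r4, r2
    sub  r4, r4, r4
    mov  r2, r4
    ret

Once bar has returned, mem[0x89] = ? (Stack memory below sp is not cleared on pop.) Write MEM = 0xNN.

MEM = 0x8d

prologue: push r2 → mem[0x89]=0x8d, sp=0x89
prologue: push r3 → mem[0x88]=0x85, sp=0x88
body[0] mov  r3, r4 → r3=0xf0
body[1] xor  r2, r4, r2 → r2=0x7d
body[2] sub  r4, r4, r4 → r4=0x00
body[3] mov  r2, r4 → r2=0x00
epilogue: pop r3=0x85, sp=0x89
epilogue: pop r2=0x8d, sp=0x8a
prologue pushed ['r2', 'r3'] at ['0x89', '0x88']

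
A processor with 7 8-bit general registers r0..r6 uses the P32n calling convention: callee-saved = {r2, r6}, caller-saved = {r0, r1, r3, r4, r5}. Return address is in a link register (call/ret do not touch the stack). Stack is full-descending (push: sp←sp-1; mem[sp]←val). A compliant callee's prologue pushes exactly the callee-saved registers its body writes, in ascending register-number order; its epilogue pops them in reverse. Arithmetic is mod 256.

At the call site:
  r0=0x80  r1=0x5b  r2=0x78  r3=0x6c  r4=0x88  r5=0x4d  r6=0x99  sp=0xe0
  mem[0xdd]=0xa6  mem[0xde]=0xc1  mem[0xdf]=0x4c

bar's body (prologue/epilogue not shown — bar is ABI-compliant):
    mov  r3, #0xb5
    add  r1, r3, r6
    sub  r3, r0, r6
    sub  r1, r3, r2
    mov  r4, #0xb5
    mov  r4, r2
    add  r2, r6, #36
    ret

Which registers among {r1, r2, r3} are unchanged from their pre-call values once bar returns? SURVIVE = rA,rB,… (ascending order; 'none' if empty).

SURVIVE = r2

prologue: push r2 → mem[0xdf]=0x78, sp=0xdf
body[0] mov  r3, #0xb5 → r3=0xb5
body[1] add  r1, r3, r6 → r1=0x4e
body[2] sub  r3, r0, r6 → r3=0xe7
body[3] sub  r1, r3, r2 → r1=0x6f
body[4] mov  r4, #0xb5 → r4=0xb5
body[5] mov  r4, r2 → r4=0x78
body[6] add  r2, r6, #36 → r2=0xbd
epilogue: pop r2=0x78, sp=0xe0
r1: caller-saved, written=True
r2: callee-saved, written=True
r3: caller-saved, written=True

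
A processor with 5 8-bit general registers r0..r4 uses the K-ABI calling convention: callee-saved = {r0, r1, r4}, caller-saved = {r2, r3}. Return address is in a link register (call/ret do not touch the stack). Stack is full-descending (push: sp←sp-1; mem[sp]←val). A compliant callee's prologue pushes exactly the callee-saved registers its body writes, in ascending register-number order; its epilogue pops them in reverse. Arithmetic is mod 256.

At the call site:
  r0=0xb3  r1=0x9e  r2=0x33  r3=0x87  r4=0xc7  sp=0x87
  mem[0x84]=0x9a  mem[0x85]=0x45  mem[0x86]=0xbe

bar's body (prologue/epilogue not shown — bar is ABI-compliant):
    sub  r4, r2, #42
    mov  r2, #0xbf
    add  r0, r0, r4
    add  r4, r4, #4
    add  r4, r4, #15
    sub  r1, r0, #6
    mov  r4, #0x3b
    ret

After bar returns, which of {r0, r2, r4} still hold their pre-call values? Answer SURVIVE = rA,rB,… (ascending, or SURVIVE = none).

prologue: push r0 → mem[0x86]=0xb3, sp=0x86
prologue: push r1 → mem[0x85]=0x9e, sp=0x85
prologue: push r4 → mem[0x84]=0xc7, sp=0x84
body[0] sub  r4, r2, #42 → r4=0x09
body[1] mov  r2, #0xbf → r2=0xbf
body[2] add  r0, r0, r4 → r0=0xbc
body[3] add  r4, r4, #4 → r4=0x0d
body[4] add  r4, r4, #15 → r4=0x1c
body[5] sub  r1, r0, #6 → r1=0xb6
body[6] mov  r4, #0x3b → r4=0x3b
epilogue: pop r4=0xc7, sp=0x85
epilogue: pop r1=0x9e, sp=0x86
epilogue: pop r0=0xb3, sp=0x87
r0: callee-saved, written=True
r2: caller-saved, written=True
r4: callee-saved, written=True

SURVIVE = r0,r4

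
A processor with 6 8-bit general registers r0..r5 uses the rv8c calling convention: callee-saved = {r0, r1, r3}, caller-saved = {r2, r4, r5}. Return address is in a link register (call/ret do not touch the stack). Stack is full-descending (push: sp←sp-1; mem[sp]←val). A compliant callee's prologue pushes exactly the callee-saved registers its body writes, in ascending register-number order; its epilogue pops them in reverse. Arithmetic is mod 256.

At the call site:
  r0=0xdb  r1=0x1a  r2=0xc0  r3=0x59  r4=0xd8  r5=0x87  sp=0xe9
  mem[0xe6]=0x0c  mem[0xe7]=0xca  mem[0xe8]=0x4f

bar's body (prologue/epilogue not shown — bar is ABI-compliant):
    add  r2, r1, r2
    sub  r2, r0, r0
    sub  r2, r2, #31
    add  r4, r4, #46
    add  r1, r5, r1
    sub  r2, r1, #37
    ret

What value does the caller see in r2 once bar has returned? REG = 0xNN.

prologue: push r1 → mem[0xe8]=0x1a, sp=0xe8
body[0] add  r2, r1, r2 → r2=0xda
body[1] sub  r2, r0, r0 → r2=0x00
body[2] sub  r2, r2, #31 → r2=0xe1
body[3] add  r4, r4, #46 → r4=0x06
body[4] add  r1, r5, r1 → r1=0xa1
body[5] sub  r2, r1, #37 → r2=0x7c
epilogue: pop r1=0x1a, sp=0xe9
r2 is caller-saved → body value

REG = 0x7c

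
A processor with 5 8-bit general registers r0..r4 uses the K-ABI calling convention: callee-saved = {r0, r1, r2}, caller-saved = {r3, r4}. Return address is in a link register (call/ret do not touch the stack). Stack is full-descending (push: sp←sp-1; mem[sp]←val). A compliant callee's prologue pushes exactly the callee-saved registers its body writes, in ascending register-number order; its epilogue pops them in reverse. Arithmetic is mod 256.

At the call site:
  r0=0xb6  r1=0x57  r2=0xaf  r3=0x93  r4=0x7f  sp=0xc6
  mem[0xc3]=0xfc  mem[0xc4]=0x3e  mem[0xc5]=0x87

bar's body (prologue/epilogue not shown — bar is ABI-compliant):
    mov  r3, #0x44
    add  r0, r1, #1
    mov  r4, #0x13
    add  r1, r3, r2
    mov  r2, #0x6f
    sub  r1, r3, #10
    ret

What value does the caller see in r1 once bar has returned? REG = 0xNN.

REG = 0x57

prologue: push r0 → mem[0xc5]=0xb6, sp=0xc5
prologue: push r1 → mem[0xc4]=0x57, sp=0xc4
prologue: push r2 → mem[0xc3]=0xaf, sp=0xc3
body[0] mov  r3, #0x44 → r3=0x44
body[1] add  r0, r1, #1 → r0=0x58
body[2] mov  r4, #0x13 → r4=0x13
body[3] add  r1, r3, r2 → r1=0xf3
body[4] mov  r2, #0x6f → r2=0x6f
body[5] sub  r1, r3, #10 → r1=0x3a
epilogue: pop r2=0xaf, sp=0xc4
epilogue: pop r1=0x57, sp=0xc5
epilogue: pop r0=0xb6, sp=0xc6
r1 is callee-saved → restored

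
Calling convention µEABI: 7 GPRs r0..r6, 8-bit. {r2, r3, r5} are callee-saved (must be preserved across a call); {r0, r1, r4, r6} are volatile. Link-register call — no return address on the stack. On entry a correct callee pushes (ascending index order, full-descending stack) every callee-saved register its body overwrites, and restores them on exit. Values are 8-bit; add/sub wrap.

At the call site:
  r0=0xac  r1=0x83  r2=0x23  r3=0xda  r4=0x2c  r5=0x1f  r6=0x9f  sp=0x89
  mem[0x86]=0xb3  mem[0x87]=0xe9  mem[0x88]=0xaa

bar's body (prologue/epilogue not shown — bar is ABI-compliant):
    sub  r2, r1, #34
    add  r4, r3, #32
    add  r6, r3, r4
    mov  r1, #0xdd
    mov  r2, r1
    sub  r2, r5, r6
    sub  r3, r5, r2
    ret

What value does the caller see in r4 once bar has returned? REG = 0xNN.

REG = 0xfa

prologue: push r2 -> mem[0x88]=0x23, sp=0x88
prologue: push r3 -> mem[0x87]=0xda, sp=0x87
body[0] sub  r2, r1, #34 -> r2=0x61
body[1] add  r4, r3, #32 -> r4=0xfa
body[2] add  r6, r3, r4 -> r6=0xd4
body[3] mov  r1, #0xdd -> r1=0xdd
body[4] mov  r2, r1 -> r2=0xdd
body[5] sub  r2, r5, r6 -> r2=0x4b
body[6] sub  r3, r5, r2 -> r3=0xd4
epilogue: pop r3=0xda, sp=0x88
epilogue: pop r2=0x23, sp=0x89
r4 is caller-saved -> body value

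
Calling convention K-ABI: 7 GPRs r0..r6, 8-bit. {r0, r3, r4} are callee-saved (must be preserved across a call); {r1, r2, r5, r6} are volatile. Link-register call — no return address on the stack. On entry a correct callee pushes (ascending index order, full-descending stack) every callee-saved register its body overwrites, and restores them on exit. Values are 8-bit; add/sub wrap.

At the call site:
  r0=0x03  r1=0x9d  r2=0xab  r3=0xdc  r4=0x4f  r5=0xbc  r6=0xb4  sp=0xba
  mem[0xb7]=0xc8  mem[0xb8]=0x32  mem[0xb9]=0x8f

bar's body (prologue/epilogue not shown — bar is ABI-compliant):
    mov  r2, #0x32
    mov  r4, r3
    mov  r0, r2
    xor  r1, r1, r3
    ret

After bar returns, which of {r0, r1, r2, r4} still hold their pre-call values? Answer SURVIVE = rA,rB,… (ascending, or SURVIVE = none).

prologue: push r0 → mem[0xb9]=0x03, sp=0xb9
prologue: push r4 → mem[0xb8]=0x4f, sp=0xb8
body[0] mov  r2, #0x32 → r2=0x32
body[1] mov  r4, r3 → r4=0xdc
body[2] mov  r0, r2 → r0=0x32
body[3] xor  r1, r1, r3 → r1=0x41
epilogue: pop r4=0x4f, sp=0xb9
epilogue: pop r0=0x03, sp=0xba
r0: callee-saved, written=True
r1: caller-saved, written=True
r2: caller-saved, written=True
r4: callee-saved, written=True

SURVIVE = r0,r4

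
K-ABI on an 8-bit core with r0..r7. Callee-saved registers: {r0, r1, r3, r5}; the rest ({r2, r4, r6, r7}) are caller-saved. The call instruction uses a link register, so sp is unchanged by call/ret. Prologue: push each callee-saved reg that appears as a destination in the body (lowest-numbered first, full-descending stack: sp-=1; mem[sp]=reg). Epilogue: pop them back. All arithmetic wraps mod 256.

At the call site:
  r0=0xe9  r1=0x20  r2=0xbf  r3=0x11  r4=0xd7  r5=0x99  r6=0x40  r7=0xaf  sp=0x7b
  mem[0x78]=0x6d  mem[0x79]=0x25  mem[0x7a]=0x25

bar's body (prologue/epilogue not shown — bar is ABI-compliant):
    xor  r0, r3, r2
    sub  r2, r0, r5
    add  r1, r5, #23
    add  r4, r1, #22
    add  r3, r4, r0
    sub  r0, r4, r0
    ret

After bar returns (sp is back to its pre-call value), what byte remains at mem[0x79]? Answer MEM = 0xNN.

MEM = 0x20

prologue: push r0 → mem[0x7a]=0xe9, sp=0x7a
prologue: push r1 → mem[0x79]=0x20, sp=0x79
prologue: push r3 → mem[0x78]=0x11, sp=0x78
body[0] xor  r0, r3, r2 → r0=0xae
body[1] sub  r2, r0, r5 → r2=0x15
body[2] add  r1, r5, #23 → r1=0xb0
body[3] add  r4, r1, #22 → r4=0xc6
body[4] add  r3, r4, r0 → r3=0x74
body[5] sub  r0, r4, r0 → r0=0x18
epilogue: pop r3=0x11, sp=0x79
epilogue: pop r1=0x20, sp=0x7a
epilogue: pop r0=0xe9, sp=0x7b
prologue pushed ['r0', 'r1', 'r3'] at ['0x7a', '0x79', '0x78']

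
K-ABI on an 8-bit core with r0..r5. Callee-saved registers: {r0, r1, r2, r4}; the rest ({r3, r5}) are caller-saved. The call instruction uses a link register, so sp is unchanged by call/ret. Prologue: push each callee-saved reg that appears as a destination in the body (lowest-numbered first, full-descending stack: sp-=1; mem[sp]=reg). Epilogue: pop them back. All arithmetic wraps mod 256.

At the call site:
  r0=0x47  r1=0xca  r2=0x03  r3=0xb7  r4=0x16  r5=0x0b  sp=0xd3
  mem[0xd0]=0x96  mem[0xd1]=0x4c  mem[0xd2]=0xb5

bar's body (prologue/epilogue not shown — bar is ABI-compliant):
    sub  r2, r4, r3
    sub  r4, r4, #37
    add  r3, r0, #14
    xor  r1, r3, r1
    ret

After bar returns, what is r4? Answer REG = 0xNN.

REG = 0x16

prologue: push r1 -> mem[0xd2]=0xca, sp=0xd2
prologue: push r2 -> mem[0xd1]=0x03, sp=0xd1
prologue: push r4 -> mem[0xd0]=0x16, sp=0xd0
body[0] sub  r2, r4, r3 -> r2=0x5f
body[1] sub  r4, r4, #37 -> r4=0xf1
body[2] add  r3, r0, #14 -> r3=0x55
body[3] xor  r1, r3, r1 -> r1=0x9f
epilogue: pop r4=0x16, sp=0xd1
epilogue: pop r2=0x03, sp=0xd2
epilogue: pop r1=0xca, sp=0xd3
r4 is callee-saved -> restored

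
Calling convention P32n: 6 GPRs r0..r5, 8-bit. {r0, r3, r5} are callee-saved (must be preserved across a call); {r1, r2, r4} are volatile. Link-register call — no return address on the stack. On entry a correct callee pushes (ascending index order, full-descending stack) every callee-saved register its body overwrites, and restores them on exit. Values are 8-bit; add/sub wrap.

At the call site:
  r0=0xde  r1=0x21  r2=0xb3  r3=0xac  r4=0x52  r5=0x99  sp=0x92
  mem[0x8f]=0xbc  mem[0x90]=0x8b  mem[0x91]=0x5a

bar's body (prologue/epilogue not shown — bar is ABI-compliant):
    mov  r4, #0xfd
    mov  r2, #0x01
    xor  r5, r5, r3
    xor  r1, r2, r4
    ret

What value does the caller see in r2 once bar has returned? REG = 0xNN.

REG = 0x01

prologue: push r5 -> mem[0x91]=0x99, sp=0x91
body[0] mov  r4, #0xfd -> r4=0xfd
body[1] mov  r2, #0x01 -> r2=0x01
body[2] xor  r5, r5, r3 -> r5=0x35
body[3] xor  r1, r2, r4 -> r1=0xfc
epilogue: pop r5=0x99, sp=0x92
r2 is caller-saved -> body value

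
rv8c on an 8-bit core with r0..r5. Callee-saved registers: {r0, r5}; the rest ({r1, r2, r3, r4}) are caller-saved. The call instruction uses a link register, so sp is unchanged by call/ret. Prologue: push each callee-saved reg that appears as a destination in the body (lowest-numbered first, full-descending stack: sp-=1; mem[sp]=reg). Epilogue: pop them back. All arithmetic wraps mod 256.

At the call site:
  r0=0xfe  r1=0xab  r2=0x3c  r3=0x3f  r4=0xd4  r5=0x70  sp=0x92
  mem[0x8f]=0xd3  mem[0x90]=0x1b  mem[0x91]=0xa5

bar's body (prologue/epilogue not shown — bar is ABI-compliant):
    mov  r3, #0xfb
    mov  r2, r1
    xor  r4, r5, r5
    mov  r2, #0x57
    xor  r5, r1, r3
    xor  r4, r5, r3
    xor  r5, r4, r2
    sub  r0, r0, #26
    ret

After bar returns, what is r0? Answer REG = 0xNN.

REG = 0xfe

prologue: push r0 -> mem[0x91]=0xfe, sp=0x91
prologue: push r5 -> mem[0x90]=0x70, sp=0x90
body[0] mov  r3, #0xfb -> r3=0xfb
body[1] mov  r2, r1 -> r2=0xab
body[2] xor  r4, r5, r5 -> r4=0x00
body[3] mov  r2, #0x57 -> r2=0x57
body[4] xor  r5, r1, r3 -> r5=0x50
body[5] xor  r4, r5, r3 -> r4=0xab
body[6] xor  r5, r4, r2 -> r5=0xfc
body[7] sub  r0, r0, #26 -> r0=0xe4
epilogue: pop r5=0x70, sp=0x91
epilogue: pop r0=0xfe, sp=0x92
r0 is callee-saved -> restored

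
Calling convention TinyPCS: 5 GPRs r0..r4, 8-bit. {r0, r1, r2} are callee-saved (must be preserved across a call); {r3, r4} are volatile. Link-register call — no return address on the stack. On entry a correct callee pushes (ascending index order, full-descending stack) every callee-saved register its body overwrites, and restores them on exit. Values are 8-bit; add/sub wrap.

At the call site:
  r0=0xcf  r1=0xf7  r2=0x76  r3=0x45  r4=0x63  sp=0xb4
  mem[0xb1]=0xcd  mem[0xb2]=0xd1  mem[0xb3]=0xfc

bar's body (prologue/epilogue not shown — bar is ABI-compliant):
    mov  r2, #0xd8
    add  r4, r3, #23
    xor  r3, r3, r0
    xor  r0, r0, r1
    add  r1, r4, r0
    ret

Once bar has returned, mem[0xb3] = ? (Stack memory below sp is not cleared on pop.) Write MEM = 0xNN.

MEM = 0xcf

prologue: push r0 → mem[0xb3]=0xcf, sp=0xb3
prologue: push r1 → mem[0xb2]=0xf7, sp=0xb2
prologue: push r2 → mem[0xb1]=0x76, sp=0xb1
body[0] mov  r2, #0xd8 → r2=0xd8
body[1] add  r4, r3, #23 → r4=0x5c
body[2] xor  r3, r3, r0 → r3=0x8a
body[3] xor  r0, r0, r1 → r0=0x38
body[4] add  r1, r4, r0 → r1=0x94
epilogue: pop r2=0x76, sp=0xb2
epilogue: pop r1=0xf7, sp=0xb3
epilogue: pop r0=0xcf, sp=0xb4
prologue pushed ['r0', 'r1', 'r2'] at ['0xb3', '0xb2', '0xb1']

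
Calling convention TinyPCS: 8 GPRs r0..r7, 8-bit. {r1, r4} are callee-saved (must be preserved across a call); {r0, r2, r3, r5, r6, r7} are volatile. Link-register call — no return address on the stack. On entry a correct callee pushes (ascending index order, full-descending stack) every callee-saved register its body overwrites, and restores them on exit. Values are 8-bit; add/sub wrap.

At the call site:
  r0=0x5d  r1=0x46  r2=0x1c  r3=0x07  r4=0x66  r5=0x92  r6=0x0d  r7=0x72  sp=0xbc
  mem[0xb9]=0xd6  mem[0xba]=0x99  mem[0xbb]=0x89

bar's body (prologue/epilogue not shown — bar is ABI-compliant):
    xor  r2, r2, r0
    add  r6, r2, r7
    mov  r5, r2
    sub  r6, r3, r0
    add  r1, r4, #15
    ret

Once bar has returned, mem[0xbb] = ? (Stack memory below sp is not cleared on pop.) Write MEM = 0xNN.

prologue: push r1 -> mem[0xbb]=0x46, sp=0xbb
body[0] xor  r2, r2, r0 -> r2=0x41
body[1] add  r6, r2, r7 -> r6=0xb3
body[2] mov  r5, r2 -> r5=0x41
body[3] sub  r6, r3, r0 -> r6=0xaa
body[4] add  r1, r4, #15 -> r1=0x75
epilogue: pop r1=0x46, sp=0xbc
prologue pushed ['r1'] at ['0xbb']

MEM = 0x46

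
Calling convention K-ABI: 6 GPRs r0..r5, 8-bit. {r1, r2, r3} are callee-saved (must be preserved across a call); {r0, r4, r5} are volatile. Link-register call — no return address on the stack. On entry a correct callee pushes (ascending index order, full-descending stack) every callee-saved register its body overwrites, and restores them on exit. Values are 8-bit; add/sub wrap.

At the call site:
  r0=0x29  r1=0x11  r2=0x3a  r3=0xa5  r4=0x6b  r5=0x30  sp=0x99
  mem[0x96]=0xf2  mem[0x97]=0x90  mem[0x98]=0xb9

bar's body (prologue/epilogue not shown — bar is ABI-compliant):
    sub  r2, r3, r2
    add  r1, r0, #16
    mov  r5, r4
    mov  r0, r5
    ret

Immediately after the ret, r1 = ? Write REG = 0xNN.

REG = 0x11

prologue: push r1 → mem[0x98]=0x11, sp=0x98
prologue: push r2 → mem[0x97]=0x3a, sp=0x97
body[0] sub  r2, r3, r2 → r2=0x6b
body[1] add  r1, r0, #16 → r1=0x39
body[2] mov  r5, r4 → r5=0x6b
body[3] mov  r0, r5 → r0=0x6b
epilogue: pop r2=0x3a, sp=0x98
epilogue: pop r1=0x11, sp=0x99
r1 is callee-saved → restored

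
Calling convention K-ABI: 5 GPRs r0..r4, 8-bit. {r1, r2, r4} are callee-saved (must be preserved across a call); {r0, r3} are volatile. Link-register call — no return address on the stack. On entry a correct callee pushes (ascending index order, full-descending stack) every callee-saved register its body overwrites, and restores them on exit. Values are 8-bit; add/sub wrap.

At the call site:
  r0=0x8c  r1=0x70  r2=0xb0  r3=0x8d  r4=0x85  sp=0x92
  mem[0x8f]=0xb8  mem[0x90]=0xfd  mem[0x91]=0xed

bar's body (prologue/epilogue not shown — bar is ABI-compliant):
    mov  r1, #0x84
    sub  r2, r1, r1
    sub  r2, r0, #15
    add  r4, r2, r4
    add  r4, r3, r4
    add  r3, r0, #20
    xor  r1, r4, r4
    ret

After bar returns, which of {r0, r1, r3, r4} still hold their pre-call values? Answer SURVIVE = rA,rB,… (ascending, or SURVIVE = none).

prologue: push r1 -> mem[0x91]=0x70, sp=0x91
prologue: push r2 -> mem[0x90]=0xb0, sp=0x90
prologue: push r4 -> mem[0x8f]=0x85, sp=0x8f
body[0] mov  r1, #0x84 -> r1=0x84
body[1] sub  r2, r1, r1 -> r2=0x00
body[2] sub  r2, r0, #15 -> r2=0x7d
body[3] add  r4, r2, r4 -> r4=0x02
body[4] add  r4, r3, r4 -> r4=0x8f
body[5] add  r3, r0, #20 -> r3=0xa0
body[6] xor  r1, r4, r4 -> r1=0x00
epilogue: pop r4=0x85, sp=0x90
epilogue: pop r2=0xb0, sp=0x91
epilogue: pop r1=0x70, sp=0x92
r0: caller-saved, written=False
r1: callee-saved, written=True
r3: caller-saved, written=True
r4: callee-saved, written=True

SURVIVE = r0,r1,r4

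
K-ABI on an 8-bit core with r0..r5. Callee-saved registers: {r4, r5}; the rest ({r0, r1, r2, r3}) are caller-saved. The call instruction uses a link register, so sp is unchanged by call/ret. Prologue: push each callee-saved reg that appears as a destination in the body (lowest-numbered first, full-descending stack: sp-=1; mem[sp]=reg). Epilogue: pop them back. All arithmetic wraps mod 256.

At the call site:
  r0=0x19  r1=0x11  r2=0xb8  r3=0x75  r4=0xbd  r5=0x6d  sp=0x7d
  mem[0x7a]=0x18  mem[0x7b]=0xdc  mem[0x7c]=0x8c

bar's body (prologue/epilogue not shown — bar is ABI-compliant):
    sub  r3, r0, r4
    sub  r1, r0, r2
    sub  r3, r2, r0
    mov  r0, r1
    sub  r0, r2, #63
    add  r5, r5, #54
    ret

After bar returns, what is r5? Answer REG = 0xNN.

REG = 0x6d

prologue: push r5 → mem[0x7c]=0x6d, sp=0x7c
body[0] sub  r3, r0, r4 → r3=0x5c
body[1] sub  r1, r0, r2 → r1=0x61
body[2] sub  r3, r2, r0 → r3=0x9f
body[3] mov  r0, r1 → r0=0x61
body[4] sub  r0, r2, #63 → r0=0x79
body[5] add  r5, r5, #54 → r5=0xa3
epilogue: pop r5=0x6d, sp=0x7d
r5 is callee-saved → restored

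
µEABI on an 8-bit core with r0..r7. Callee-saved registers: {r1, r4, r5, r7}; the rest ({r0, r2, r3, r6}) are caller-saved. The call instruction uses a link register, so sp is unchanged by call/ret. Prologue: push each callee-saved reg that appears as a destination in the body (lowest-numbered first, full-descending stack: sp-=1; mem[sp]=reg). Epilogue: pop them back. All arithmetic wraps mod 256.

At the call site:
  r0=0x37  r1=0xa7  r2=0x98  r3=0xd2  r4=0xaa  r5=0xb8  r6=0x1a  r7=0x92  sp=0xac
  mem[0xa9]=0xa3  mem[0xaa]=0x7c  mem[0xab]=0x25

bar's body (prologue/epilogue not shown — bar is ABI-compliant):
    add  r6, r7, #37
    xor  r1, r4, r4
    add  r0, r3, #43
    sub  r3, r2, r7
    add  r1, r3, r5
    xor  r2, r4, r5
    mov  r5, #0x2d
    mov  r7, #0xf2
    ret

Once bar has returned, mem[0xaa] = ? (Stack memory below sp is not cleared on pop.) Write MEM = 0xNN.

prologue: push r1 → mem[0xab]=0xa7, sp=0xab
prologue: push r5 → mem[0xaa]=0xb8, sp=0xaa
prologue: push r7 → mem[0xa9]=0x92, sp=0xa9
body[0] add  r6, r7, #37 → r6=0xb7
body[1] xor  r1, r4, r4 → r1=0x00
body[2] add  r0, r3, #43 → r0=0xfd
body[3] sub  r3, r2, r7 → r3=0x06
body[4] add  r1, r3, r5 → r1=0xbe
body[5] xor  r2, r4, r5 → r2=0x12
body[6] mov  r5, #0x2d → r5=0x2d
body[7] mov  r7, #0xf2 → r7=0xf2
epilogue: pop r7=0x92, sp=0xaa
epilogue: pop r5=0xb8, sp=0xab
epilogue: pop r1=0xa7, sp=0xac
prologue pushed ['r1', 'r5', 'r7'] at ['0xab', '0xaa', '0xa9']

MEM = 0xb8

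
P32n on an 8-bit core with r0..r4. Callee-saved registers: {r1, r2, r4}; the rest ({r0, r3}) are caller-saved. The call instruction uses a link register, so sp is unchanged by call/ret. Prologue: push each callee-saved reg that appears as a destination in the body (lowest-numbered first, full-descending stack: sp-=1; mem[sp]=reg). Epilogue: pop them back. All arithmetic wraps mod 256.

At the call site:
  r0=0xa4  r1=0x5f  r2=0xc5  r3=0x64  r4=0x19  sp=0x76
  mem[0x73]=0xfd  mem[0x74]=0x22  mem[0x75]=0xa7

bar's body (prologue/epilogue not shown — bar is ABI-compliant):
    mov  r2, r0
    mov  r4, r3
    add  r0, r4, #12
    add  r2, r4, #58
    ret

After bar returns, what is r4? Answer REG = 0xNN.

prologue: push r2 -> mem[0x75]=0xc5, sp=0x75
prologue: push r4 -> mem[0x74]=0x19, sp=0x74
body[0] mov  r2, r0 -> r2=0xa4
body[1] mov  r4, r3 -> r4=0x64
body[2] add  r0, r4, #12 -> r0=0x70
body[3] add  r2, r4, #58 -> r2=0x9e
epilogue: pop r4=0x19, sp=0x75
epilogue: pop r2=0xc5, sp=0x76
r4 is callee-saved -> restored

REG = 0x19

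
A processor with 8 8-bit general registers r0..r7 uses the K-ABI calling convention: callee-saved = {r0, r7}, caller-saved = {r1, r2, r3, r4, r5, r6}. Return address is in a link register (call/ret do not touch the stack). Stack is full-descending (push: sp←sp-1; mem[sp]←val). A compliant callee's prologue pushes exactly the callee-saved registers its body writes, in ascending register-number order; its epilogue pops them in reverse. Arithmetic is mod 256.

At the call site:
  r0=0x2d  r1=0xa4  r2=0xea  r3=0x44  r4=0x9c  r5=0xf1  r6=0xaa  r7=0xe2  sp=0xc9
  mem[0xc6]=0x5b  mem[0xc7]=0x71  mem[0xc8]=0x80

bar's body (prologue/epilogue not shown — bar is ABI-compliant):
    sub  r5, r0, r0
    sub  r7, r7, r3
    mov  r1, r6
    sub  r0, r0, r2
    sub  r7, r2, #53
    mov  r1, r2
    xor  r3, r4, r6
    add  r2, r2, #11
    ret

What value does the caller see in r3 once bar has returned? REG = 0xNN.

REG = 0x36

prologue: push r0 → mem[0xc8]=0x2d, sp=0xc8
prologue: push r7 → mem[0xc7]=0xe2, sp=0xc7
body[0] sub  r5, r0, r0 → r5=0x00
body[1] sub  r7, r7, r3 → r7=0x9e
body[2] mov  r1, r6 → r1=0xaa
body[3] sub  r0, r0, r2 → r0=0x43
body[4] sub  r7, r2, #53 → r7=0xb5
body[5] mov  r1, r2 → r1=0xea
body[6] xor  r3, r4, r6 → r3=0x36
body[7] add  r2, r2, #11 → r2=0xf5
epilogue: pop r7=0xe2, sp=0xc8
epilogue: pop r0=0x2d, sp=0xc9
r3 is caller-saved → body value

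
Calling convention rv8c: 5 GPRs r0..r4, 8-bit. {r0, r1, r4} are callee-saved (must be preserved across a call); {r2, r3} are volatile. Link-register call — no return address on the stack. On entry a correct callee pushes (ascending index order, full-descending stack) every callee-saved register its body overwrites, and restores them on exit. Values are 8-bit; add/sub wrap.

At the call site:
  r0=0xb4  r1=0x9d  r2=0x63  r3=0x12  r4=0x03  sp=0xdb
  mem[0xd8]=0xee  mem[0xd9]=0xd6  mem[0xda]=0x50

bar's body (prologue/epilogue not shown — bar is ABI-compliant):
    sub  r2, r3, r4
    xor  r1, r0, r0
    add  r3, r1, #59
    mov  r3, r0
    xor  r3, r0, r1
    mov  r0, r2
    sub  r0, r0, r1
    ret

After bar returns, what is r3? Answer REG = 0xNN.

REG = 0xb4

prologue: push r0 -> mem[0xda]=0xb4, sp=0xda
prologue: push r1 -> mem[0xd9]=0x9d, sp=0xd9
body[0] sub  r2, r3, r4 -> r2=0x0f
body[1] xor  r1, r0, r0 -> r1=0x00
body[2] add  r3, r1, #59 -> r3=0x3b
body[3] mov  r3, r0 -> r3=0xb4
body[4] xor  r3, r0, r1 -> r3=0xb4
body[5] mov  r0, r2 -> r0=0x0f
body[6] sub  r0, r0, r1 -> r0=0x0f
epilogue: pop r1=0x9d, sp=0xda
epilogue: pop r0=0xb4, sp=0xdb
r3 is caller-saved -> body value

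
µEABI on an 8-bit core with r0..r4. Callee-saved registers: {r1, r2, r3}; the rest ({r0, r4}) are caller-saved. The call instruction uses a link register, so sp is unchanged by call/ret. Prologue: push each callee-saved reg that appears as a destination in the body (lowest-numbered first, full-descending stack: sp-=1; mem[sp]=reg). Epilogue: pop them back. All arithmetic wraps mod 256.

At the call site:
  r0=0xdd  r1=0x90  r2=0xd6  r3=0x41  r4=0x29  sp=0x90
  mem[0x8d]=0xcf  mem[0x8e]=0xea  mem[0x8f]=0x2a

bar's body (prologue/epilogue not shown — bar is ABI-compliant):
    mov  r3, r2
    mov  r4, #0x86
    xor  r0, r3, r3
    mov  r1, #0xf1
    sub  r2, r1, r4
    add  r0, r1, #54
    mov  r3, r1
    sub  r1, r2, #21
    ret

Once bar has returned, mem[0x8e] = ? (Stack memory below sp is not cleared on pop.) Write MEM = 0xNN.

MEM = 0xd6

prologue: push r1 → mem[0x8f]=0x90, sp=0x8f
prologue: push r2 → mem[0x8e]=0xd6, sp=0x8e
prologue: push r3 → mem[0x8d]=0x41, sp=0x8d
body[0] mov  r3, r2 → r3=0xd6
body[1] mov  r4, #0x86 → r4=0x86
body[2] xor  r0, r3, r3 → r0=0x00
body[3] mov  r1, #0xf1 → r1=0xf1
body[4] sub  r2, r1, r4 → r2=0x6b
body[5] add  r0, r1, #54 → r0=0x27
body[6] mov  r3, r1 → r3=0xf1
body[7] sub  r1, r2, #21 → r1=0x56
epilogue: pop r3=0x41, sp=0x8e
epilogue: pop r2=0xd6, sp=0x8f
epilogue: pop r1=0x90, sp=0x90
prologue pushed ['r1', 'r2', 'r3'] at ['0x8f', '0x8e', '0x8d']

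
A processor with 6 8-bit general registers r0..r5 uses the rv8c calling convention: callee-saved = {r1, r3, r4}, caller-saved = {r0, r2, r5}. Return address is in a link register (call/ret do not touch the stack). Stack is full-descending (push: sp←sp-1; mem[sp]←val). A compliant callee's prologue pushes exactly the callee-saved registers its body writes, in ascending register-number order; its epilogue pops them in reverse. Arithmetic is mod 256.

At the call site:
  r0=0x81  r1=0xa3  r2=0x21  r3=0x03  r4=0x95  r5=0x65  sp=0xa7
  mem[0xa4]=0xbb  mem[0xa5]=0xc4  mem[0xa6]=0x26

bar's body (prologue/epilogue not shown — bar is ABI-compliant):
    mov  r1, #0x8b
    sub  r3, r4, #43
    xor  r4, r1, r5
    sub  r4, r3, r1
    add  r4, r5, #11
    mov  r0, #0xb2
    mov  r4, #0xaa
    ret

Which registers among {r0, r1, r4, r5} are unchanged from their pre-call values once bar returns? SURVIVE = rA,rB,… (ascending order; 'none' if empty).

prologue: push r1 → mem[0xa6]=0xa3, sp=0xa6
prologue: push r3 → mem[0xa5]=0x03, sp=0xa5
prologue: push r4 → mem[0xa4]=0x95, sp=0xa4
body[0] mov  r1, #0x8b → r1=0x8b
body[1] sub  r3, r4, #43 → r3=0x6a
body[2] xor  r4, r1, r5 → r4=0xee
body[3] sub  r4, r3, r1 → r4=0xdf
body[4] add  r4, r5, #11 → r4=0x70
body[5] mov  r0, #0xb2 → r0=0xb2
body[6] mov  r4, #0xaa → r4=0xaa
epilogue: pop r4=0x95, sp=0xa5
epilogue: pop r3=0x03, sp=0xa6
epilogue: pop r1=0xa3, sp=0xa7
r0: caller-saved, written=True
r1: callee-saved, written=True
r4: callee-saved, written=True
r5: caller-saved, written=False

SURVIVE = r1,r4,r5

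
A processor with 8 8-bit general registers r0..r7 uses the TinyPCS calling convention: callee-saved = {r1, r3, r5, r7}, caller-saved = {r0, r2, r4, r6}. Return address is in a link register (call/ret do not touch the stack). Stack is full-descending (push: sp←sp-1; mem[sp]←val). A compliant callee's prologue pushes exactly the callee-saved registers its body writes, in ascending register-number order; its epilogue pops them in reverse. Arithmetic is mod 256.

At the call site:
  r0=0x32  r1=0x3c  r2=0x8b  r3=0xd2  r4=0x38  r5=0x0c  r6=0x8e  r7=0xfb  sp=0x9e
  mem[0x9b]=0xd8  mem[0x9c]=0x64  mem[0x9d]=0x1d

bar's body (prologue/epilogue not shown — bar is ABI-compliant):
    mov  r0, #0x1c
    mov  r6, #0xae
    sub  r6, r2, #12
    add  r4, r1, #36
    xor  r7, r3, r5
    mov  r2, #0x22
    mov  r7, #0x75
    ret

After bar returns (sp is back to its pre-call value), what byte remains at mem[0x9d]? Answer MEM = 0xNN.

MEM = 0xfb

prologue: push r7 -> mem[0x9d]=0xfb, sp=0x9d
body[0] mov  r0, #0x1c -> r0=0x1c
body[1] mov  r6, #0xae -> r6=0xae
body[2] sub  r6, r2, #12 -> r6=0x7f
body[3] add  r4, r1, #36 -> r4=0x60
body[4] xor  r7, r3, r5 -> r7=0xde
body[5] mov  r2, #0x22 -> r2=0x22
body[6] mov  r7, #0x75 -> r7=0x75
epilogue: pop r7=0xfb, sp=0x9e
prologue pushed ['r7'] at ['0x9d']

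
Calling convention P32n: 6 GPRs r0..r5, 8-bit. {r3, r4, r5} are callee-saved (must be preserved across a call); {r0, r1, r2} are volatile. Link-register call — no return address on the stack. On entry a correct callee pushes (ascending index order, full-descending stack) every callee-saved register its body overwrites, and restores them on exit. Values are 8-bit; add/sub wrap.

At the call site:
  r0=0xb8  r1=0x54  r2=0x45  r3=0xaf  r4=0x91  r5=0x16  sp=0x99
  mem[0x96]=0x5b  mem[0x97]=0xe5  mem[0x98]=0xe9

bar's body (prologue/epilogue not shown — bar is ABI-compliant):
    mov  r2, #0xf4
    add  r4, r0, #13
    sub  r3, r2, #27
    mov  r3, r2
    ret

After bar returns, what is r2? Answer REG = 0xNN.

prologue: push r3 -> mem[0x98]=0xaf, sp=0x98
prologue: push r4 -> mem[0x97]=0x91, sp=0x97
body[0] mov  r2, #0xf4 -> r2=0xf4
body[1] add  r4, r0, #13 -> r4=0xc5
body[2] sub  r3, r2, #27 -> r3=0xd9
body[3] mov  r3, r2 -> r3=0xf4
epilogue: pop r4=0x91, sp=0x98
epilogue: pop r3=0xaf, sp=0x99
r2 is caller-saved -> body value

REG = 0xf4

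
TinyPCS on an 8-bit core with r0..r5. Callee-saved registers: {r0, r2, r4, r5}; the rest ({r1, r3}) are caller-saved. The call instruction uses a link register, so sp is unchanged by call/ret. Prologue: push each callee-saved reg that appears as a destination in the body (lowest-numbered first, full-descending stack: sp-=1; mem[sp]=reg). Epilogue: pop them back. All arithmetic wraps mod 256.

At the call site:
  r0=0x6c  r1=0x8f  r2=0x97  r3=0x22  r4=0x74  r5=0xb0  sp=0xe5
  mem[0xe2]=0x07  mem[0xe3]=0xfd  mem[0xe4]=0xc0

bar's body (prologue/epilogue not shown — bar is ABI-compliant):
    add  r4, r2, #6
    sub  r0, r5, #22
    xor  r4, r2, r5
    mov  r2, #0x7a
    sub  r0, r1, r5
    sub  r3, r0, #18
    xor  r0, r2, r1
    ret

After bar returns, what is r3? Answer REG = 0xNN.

REG = 0xcd

prologue: push r0 → mem[0xe4]=0x6c, sp=0xe4
prologue: push r2 → mem[0xe3]=0x97, sp=0xe3
prologue: push r4 → mem[0xe2]=0x74, sp=0xe2
body[0] add  r4, r2, #6 → r4=0x9d
body[1] sub  r0, r5, #22 → r0=0x9a
body[2] xor  r4, r2, r5 → r4=0x27
body[3] mov  r2, #0x7a → r2=0x7a
body[4] sub  r0, r1, r5 → r0=0xdf
body[5] sub  r3, r0, #18 → r3=0xcd
body[6] xor  r0, r2, r1 → r0=0xf5
epilogue: pop r4=0x74, sp=0xe3
epilogue: pop r2=0x97, sp=0xe4
epilogue: pop r0=0x6c, sp=0xe5
r3 is caller-saved → body value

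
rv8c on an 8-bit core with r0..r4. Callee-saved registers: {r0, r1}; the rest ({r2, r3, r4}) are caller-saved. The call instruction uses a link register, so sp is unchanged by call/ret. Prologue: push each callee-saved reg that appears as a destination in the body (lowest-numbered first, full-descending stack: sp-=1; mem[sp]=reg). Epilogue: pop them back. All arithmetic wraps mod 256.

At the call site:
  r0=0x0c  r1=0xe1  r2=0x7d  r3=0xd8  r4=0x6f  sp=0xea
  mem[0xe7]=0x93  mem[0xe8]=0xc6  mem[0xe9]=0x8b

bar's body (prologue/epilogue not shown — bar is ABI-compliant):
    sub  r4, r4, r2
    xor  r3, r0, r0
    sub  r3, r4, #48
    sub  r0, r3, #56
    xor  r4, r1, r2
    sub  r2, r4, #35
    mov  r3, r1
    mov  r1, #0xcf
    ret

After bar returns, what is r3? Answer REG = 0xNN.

REG = 0xe1

prologue: push r0 -> mem[0xe9]=0x0c, sp=0xe9
prologue: push r1 -> mem[0xe8]=0xe1, sp=0xe8
body[0] sub  r4, r4, r2 -> r4=0xf2
body[1] xor  r3, r0, r0 -> r3=0x00
body[2] sub  r3, r4, #48 -> r3=0xc2
body[3] sub  r0, r3, #56 -> r0=0x8a
body[4] xor  r4, r1, r2 -> r4=0x9c
body[5] sub  r2, r4, #35 -> r2=0x79
body[6] mov  r3, r1 -> r3=0xe1
body[7] mov  r1, #0xcf -> r1=0xcf
epilogue: pop r1=0xe1, sp=0xe9
epilogue: pop r0=0x0c, sp=0xea
r3 is caller-saved -> body value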